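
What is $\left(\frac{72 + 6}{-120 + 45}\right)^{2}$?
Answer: $\frac{676}{625} \approx 1.0816$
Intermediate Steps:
$\left(\frac{72 + 6}{-120 + 45}\right)^{2} = \left(\frac{78}{-75}\right)^{2} = \left(78 \left(- \frac{1}{75}\right)\right)^{2} = \left(- \frac{26}{25}\right)^{2} = \frac{676}{625}$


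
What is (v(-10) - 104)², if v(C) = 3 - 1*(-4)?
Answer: 9409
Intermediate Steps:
v(C) = 7 (v(C) = 3 + 4 = 7)
(v(-10) - 104)² = (7 - 104)² = (-97)² = 9409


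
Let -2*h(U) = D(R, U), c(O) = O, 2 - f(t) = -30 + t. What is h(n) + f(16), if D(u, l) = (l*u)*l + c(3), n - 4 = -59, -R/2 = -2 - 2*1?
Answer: -24171/2 ≈ -12086.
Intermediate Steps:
f(t) = 32 - t (f(t) = 2 - (-30 + t) = 2 + (30 - t) = 32 - t)
R = 8 (R = -2*(-2 - 2*1) = -2*(-2 - 2) = -2*(-4) = 8)
n = -55 (n = 4 - 59 = -55)
D(u, l) = 3 + u*l**2 (D(u, l) = (l*u)*l + 3 = u*l**2 + 3 = 3 + u*l**2)
h(U) = -3/2 - 4*U**2 (h(U) = -(3 + 8*U**2)/2 = -3/2 - 4*U**2)
h(n) + f(16) = (-3/2 - 4*(-55)**2) + (32 - 1*16) = (-3/2 - 4*3025) + (32 - 16) = (-3/2 - 12100) + 16 = -24203/2 + 16 = -24171/2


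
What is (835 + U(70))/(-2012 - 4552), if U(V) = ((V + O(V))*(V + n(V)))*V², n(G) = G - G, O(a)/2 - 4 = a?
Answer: -24924945/2188 ≈ -11392.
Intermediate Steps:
O(a) = 8 + 2*a
n(G) = 0
U(V) = V³*(8 + 3*V) (U(V) = ((V + (8 + 2*V))*(V + 0))*V² = ((8 + 3*V)*V)*V² = (V*(8 + 3*V))*V² = V³*(8 + 3*V))
(835 + U(70))/(-2012 - 4552) = (835 + 70³*(8 + 3*70))/(-2012 - 4552) = (835 + 343000*(8 + 210))/(-6564) = (835 + 343000*218)*(-1/6564) = (835 + 74774000)*(-1/6564) = 74774835*(-1/6564) = -24924945/2188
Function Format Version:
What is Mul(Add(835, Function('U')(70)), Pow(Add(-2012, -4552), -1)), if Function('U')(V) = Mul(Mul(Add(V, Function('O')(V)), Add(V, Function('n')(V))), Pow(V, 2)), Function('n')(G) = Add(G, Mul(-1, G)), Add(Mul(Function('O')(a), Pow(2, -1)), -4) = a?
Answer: Rational(-24924945, 2188) ≈ -11392.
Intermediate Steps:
Function('O')(a) = Add(8, Mul(2, a))
Function('n')(G) = 0
Function('U')(V) = Mul(Pow(V, 3), Add(8, Mul(3, V))) (Function('U')(V) = Mul(Mul(Add(V, Add(8, Mul(2, V))), Add(V, 0)), Pow(V, 2)) = Mul(Mul(Add(8, Mul(3, V)), V), Pow(V, 2)) = Mul(Mul(V, Add(8, Mul(3, V))), Pow(V, 2)) = Mul(Pow(V, 3), Add(8, Mul(3, V))))
Mul(Add(835, Function('U')(70)), Pow(Add(-2012, -4552), -1)) = Mul(Add(835, Mul(Pow(70, 3), Add(8, Mul(3, 70)))), Pow(Add(-2012, -4552), -1)) = Mul(Add(835, Mul(343000, Add(8, 210))), Pow(-6564, -1)) = Mul(Add(835, Mul(343000, 218)), Rational(-1, 6564)) = Mul(Add(835, 74774000), Rational(-1, 6564)) = Mul(74774835, Rational(-1, 6564)) = Rational(-24924945, 2188)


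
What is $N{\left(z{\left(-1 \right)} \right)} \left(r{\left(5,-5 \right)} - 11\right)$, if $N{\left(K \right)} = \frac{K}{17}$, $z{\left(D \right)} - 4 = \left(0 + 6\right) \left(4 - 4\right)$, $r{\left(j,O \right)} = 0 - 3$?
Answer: $- \frac{56}{17} \approx -3.2941$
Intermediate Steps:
$r{\left(j,O \right)} = -3$ ($r{\left(j,O \right)} = 0 - 3 = -3$)
$z{\left(D \right)} = 4$ ($z{\left(D \right)} = 4 + \left(0 + 6\right) \left(4 - 4\right) = 4 + 6 \cdot 0 = 4 + 0 = 4$)
$N{\left(K \right)} = \frac{K}{17}$ ($N{\left(K \right)} = K \frac{1}{17} = \frac{K}{17}$)
$N{\left(z{\left(-1 \right)} \right)} \left(r{\left(5,-5 \right)} - 11\right) = \frac{1}{17} \cdot 4 \left(-3 - 11\right) = \frac{4}{17} \left(-14\right) = - \frac{56}{17}$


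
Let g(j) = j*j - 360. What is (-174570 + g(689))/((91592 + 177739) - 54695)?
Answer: 299791/214636 ≈ 1.3967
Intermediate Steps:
g(j) = -360 + j² (g(j) = j² - 360 = -360 + j²)
(-174570 + g(689))/((91592 + 177739) - 54695) = (-174570 + (-360 + 689²))/((91592 + 177739) - 54695) = (-174570 + (-360 + 474721))/(269331 - 54695) = (-174570 + 474361)/214636 = 299791*(1/214636) = 299791/214636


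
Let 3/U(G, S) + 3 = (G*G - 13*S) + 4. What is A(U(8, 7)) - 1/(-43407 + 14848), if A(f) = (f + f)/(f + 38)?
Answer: -170369/28130615 ≈ -0.0060564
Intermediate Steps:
U(G, S) = 3/(1 + G² - 13*S) (U(G, S) = 3/(-3 + ((G*G - 13*S) + 4)) = 3/(-3 + ((G² - 13*S) + 4)) = 3/(-3 + (4 + G² - 13*S)) = 3/(1 + G² - 13*S))
A(f) = 2*f/(38 + f) (A(f) = (2*f)/(38 + f) = 2*f/(38 + f))
A(U(8, 7)) - 1/(-43407 + 14848) = 2*(3/(1 + 8² - 13*7))/(38 + 3/(1 + 8² - 13*7)) - 1/(-43407 + 14848) = 2*(3/(1 + 64 - 91))/(38 + 3/(1 + 64 - 91)) - 1/(-28559) = 2*(3/(-26))/(38 + 3/(-26)) - 1*(-1/28559) = 2*(3*(-1/26))/(38 + 3*(-1/26)) + 1/28559 = 2*(-3/26)/(38 - 3/26) + 1/28559 = 2*(-3/26)/(985/26) + 1/28559 = 2*(-3/26)*(26/985) + 1/28559 = -6/985 + 1/28559 = -170369/28130615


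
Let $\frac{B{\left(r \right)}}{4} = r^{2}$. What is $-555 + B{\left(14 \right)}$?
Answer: $229$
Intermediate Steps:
$B{\left(r \right)} = 4 r^{2}$
$-555 + B{\left(14 \right)} = -555 + 4 \cdot 14^{2} = -555 + 4 \cdot 196 = -555 + 784 = 229$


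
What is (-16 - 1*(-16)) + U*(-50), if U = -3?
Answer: 150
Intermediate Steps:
(-16 - 1*(-16)) + U*(-50) = (-16 - 1*(-16)) - 3*(-50) = (-16 + 16) + 150 = 0 + 150 = 150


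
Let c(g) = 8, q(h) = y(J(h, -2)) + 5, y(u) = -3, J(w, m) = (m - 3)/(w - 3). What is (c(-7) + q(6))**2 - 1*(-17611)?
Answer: 17711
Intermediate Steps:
J(w, m) = (-3 + m)/(-3 + w)
q(h) = 2 (q(h) = -3 + 5 = 2)
(c(-7) + q(6))**2 - 1*(-17611) = (8 + 2)**2 - 1*(-17611) = 10**2 + 17611 = 100 + 17611 = 17711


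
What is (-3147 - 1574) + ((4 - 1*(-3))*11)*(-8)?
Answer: -5337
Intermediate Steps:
(-3147 - 1574) + ((4 - 1*(-3))*11)*(-8) = -4721 + ((4 + 3)*11)*(-8) = -4721 + (7*11)*(-8) = -4721 + 77*(-8) = -4721 - 616 = -5337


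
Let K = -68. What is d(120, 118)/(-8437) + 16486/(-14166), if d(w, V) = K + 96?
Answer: -69744515/59759271 ≈ -1.1671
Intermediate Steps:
d(w, V) = 28 (d(w, V) = -68 + 96 = 28)
d(120, 118)/(-8437) + 16486/(-14166) = 28/(-8437) + 16486/(-14166) = 28*(-1/8437) + 16486*(-1/14166) = -28/8437 - 8243/7083 = -69744515/59759271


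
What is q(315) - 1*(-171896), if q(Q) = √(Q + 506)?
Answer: 171896 + √821 ≈ 1.7192e+5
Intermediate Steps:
q(Q) = √(506 + Q)
q(315) - 1*(-171896) = √(506 + 315) - 1*(-171896) = √821 + 171896 = 171896 + √821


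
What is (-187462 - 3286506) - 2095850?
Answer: -5569818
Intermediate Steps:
(-187462 - 3286506) - 2095850 = -3473968 - 2095850 = -5569818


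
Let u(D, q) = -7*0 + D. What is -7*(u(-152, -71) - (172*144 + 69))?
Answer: 174923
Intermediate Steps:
u(D, q) = D (u(D, q) = 0 + D = D)
-7*(u(-152, -71) - (172*144 + 69)) = -7*(-152 - (172*144 + 69)) = -7*(-152 - (24768 + 69)) = -7*(-152 - 1*24837) = -7*(-152 - 24837) = -7*(-24989) = 174923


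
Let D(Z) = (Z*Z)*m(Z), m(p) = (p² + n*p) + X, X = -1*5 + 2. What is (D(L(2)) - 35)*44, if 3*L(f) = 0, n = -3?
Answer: -1540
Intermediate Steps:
X = -3 (X = -5 + 2 = -3)
L(f) = 0 (L(f) = (⅓)*0 = 0)
m(p) = -3 + p² - 3*p (m(p) = (p² - 3*p) - 3 = -3 + p² - 3*p)
D(Z) = Z²*(-3 + Z² - 3*Z) (D(Z) = (Z*Z)*(-3 + Z² - 3*Z) = Z²*(-3 + Z² - 3*Z))
(D(L(2)) - 35)*44 = (0²*(-3 + 0² - 3*0) - 35)*44 = (0*(-3 + 0 + 0) - 35)*44 = (0*(-3) - 35)*44 = (0 - 35)*44 = -35*44 = -1540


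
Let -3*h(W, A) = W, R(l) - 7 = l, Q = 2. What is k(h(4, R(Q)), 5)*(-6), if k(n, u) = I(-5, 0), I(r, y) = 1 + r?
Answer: 24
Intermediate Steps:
R(l) = 7 + l
h(W, A) = -W/3
k(n, u) = -4 (k(n, u) = 1 - 5 = -4)
k(h(4, R(Q)), 5)*(-6) = -4*(-6) = 24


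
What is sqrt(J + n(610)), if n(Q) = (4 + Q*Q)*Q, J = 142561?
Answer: sqrt(227126001) ≈ 15071.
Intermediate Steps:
n(Q) = Q*(4 + Q**2) (n(Q) = (4 + Q**2)*Q = Q*(4 + Q**2))
sqrt(J + n(610)) = sqrt(142561 + 610*(4 + 610**2)) = sqrt(142561 + 610*(4 + 372100)) = sqrt(142561 + 610*372104) = sqrt(142561 + 226983440) = sqrt(227126001)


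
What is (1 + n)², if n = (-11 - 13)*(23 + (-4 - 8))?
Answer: 69169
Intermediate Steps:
n = -264 (n = -24*(23 - 12) = -24*11 = -264)
(1 + n)² = (1 - 264)² = (-263)² = 69169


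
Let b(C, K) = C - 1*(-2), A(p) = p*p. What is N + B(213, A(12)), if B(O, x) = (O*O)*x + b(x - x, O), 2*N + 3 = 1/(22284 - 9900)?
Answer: 161812724833/24768 ≈ 6.5331e+6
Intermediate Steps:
N = -37151/24768 (N = -3/2 + 1/(2*(22284 - 9900)) = -3/2 + (½)/12384 = -3/2 + (½)*(1/12384) = -3/2 + 1/24768 = -37151/24768 ≈ -1.5000)
A(p) = p²
b(C, K) = 2 + C (b(C, K) = C + 2 = 2 + C)
B(O, x) = 2 + x*O² (B(O, x) = (O*O)*x + (2 + (x - x)) = O²*x + (2 + 0) = x*O² + 2 = 2 + x*O²)
N + B(213, A(12)) = -37151/24768 + (2 + 12²*213²) = -37151/24768 + (2 + 144*45369) = -37151/24768 + (2 + 6533136) = -37151/24768 + 6533138 = 161812724833/24768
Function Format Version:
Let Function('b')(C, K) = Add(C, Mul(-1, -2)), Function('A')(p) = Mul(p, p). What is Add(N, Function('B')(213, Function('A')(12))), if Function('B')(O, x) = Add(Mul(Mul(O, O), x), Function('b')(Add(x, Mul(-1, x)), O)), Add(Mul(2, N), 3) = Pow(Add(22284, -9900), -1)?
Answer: Rational(161812724833, 24768) ≈ 6.5331e+6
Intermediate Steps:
N = Rational(-37151, 24768) (N = Add(Rational(-3, 2), Mul(Rational(1, 2), Pow(Add(22284, -9900), -1))) = Add(Rational(-3, 2), Mul(Rational(1, 2), Pow(12384, -1))) = Add(Rational(-3, 2), Mul(Rational(1, 2), Rational(1, 12384))) = Add(Rational(-3, 2), Rational(1, 24768)) = Rational(-37151, 24768) ≈ -1.5000)
Function('A')(p) = Pow(p, 2)
Function('b')(C, K) = Add(2, C) (Function('b')(C, K) = Add(C, 2) = Add(2, C))
Function('B')(O, x) = Add(2, Mul(x, Pow(O, 2))) (Function('B')(O, x) = Add(Mul(Mul(O, O), x), Add(2, Add(x, Mul(-1, x)))) = Add(Mul(Pow(O, 2), x), Add(2, 0)) = Add(Mul(x, Pow(O, 2)), 2) = Add(2, Mul(x, Pow(O, 2))))
Add(N, Function('B')(213, Function('A')(12))) = Add(Rational(-37151, 24768), Add(2, Mul(Pow(12, 2), Pow(213, 2)))) = Add(Rational(-37151, 24768), Add(2, Mul(144, 45369))) = Add(Rational(-37151, 24768), Add(2, 6533136)) = Add(Rational(-37151, 24768), 6533138) = Rational(161812724833, 24768)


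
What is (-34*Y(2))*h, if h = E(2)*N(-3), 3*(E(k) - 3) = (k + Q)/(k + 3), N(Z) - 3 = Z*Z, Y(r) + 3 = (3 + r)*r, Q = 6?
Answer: -50456/5 ≈ -10091.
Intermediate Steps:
Y(r) = -3 + r*(3 + r) (Y(r) = -3 + (3 + r)*r = -3 + r*(3 + r))
N(Z) = 3 + Z² (N(Z) = 3 + Z*Z = 3 + Z²)
E(k) = 3 + (6 + k)/(3*(3 + k)) (E(k) = 3 + ((k + 6)/(k + 3))/3 = 3 + ((6 + k)/(3 + k))/3 = 3 + (6 + k)/(3*(3 + k)))
h = 212/5 (h = ((33 + 10*2)/(3*(3 + 2)))*(3 + (-3)²) = ((⅓)*(33 + 20)/5)*(3 + 9) = ((⅓)*(⅕)*53)*12 = (53/15)*12 = 212/5 ≈ 42.400)
(-34*Y(2))*h = -34*(-3 + 2² + 3*2)*(212/5) = -34*(-3 + 4 + 6)*(212/5) = -34*7*(212/5) = -238*212/5 = -50456/5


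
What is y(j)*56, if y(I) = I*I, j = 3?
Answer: 504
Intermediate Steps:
y(I) = I²
y(j)*56 = 3²*56 = 9*56 = 504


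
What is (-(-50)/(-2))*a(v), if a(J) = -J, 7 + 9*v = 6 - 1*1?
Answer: -50/9 ≈ -5.5556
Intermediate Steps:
v = -2/9 (v = -7/9 + (6 - 1*1)/9 = -7/9 + (6 - 1)/9 = -7/9 + (⅑)*5 = -7/9 + 5/9 = -2/9 ≈ -0.22222)
(-(-50)/(-2))*a(v) = (-(-50)/(-2))*(-1*(-2/9)) = -(-50)*(-1)/2*(2/9) = -10*5/2*(2/9) = -25*2/9 = -50/9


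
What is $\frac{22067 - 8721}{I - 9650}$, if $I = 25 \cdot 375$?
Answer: $- \frac{13346}{275} \approx -48.531$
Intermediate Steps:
$I = 9375$
$\frac{22067 - 8721}{I - 9650} = \frac{22067 - 8721}{9375 - 9650} = \frac{13346}{-275} = 13346 \left(- \frac{1}{275}\right) = - \frac{13346}{275}$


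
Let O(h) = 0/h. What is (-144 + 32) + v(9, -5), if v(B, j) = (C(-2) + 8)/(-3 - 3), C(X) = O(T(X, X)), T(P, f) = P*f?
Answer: -340/3 ≈ -113.33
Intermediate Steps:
O(h) = 0
C(X) = 0
v(B, j) = -4/3 (v(B, j) = (0 + 8)/(-3 - 3) = 8/(-6) = 8*(-⅙) = -4/3)
(-144 + 32) + v(9, -5) = (-144 + 32) - 4/3 = -112 - 4/3 = -340/3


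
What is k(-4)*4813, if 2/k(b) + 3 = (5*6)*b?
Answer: -9626/123 ≈ -78.260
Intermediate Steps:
k(b) = 2/(-3 + 30*b) (k(b) = 2/(-3 + (5*6)*b) = 2/(-3 + 30*b))
k(-4)*4813 = (2/(3*(-1 + 10*(-4))))*4813 = (2/(3*(-1 - 40)))*4813 = ((⅔)/(-41))*4813 = ((⅔)*(-1/41))*4813 = -2/123*4813 = -9626/123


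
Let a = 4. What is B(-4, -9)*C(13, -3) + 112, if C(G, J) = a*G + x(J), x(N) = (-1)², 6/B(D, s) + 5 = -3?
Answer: 289/4 ≈ 72.250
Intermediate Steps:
B(D, s) = -¾ (B(D, s) = 6/(-5 - 3) = 6/(-8) = 6*(-⅛) = -¾)
x(N) = 1
C(G, J) = 1 + 4*G (C(G, J) = 4*G + 1 = 1 + 4*G)
B(-4, -9)*C(13, -3) + 112 = -3*(1 + 4*13)/4 + 112 = -3*(1 + 52)/4 + 112 = -¾*53 + 112 = -159/4 + 112 = 289/4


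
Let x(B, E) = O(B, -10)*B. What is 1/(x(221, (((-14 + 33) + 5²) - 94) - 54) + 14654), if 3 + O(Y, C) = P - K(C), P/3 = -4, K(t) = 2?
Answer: 1/10897 ≈ 9.1768e-5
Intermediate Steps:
P = -12 (P = 3*(-4) = -12)
O(Y, C) = -17 (O(Y, C) = -3 + (-12 - 1*2) = -3 + (-12 - 2) = -3 - 14 = -17)
x(B, E) = -17*B
1/(x(221, (((-14 + 33) + 5²) - 94) - 54) + 14654) = 1/(-17*221 + 14654) = 1/(-3757 + 14654) = 1/10897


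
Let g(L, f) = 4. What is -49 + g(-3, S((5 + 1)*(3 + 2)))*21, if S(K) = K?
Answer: 35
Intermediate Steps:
-49 + g(-3, S((5 + 1)*(3 + 2)))*21 = -49 + 4*21 = -49 + 84 = 35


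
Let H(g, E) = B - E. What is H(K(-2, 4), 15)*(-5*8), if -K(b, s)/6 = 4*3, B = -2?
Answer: 680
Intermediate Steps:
K(b, s) = -72 (K(b, s) = -24*3 = -6*12 = -72)
H(g, E) = -2 - E
H(K(-2, 4), 15)*(-5*8) = (-2 - 1*15)*(-5*8) = (-2 - 15)*(-40) = -17*(-40) = 680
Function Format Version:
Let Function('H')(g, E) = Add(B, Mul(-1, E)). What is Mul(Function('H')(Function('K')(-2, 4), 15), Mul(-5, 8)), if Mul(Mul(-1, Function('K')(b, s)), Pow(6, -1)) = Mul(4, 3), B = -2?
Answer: 680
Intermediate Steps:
Function('K')(b, s) = -72 (Function('K')(b, s) = Mul(-6, Mul(4, 3)) = Mul(-6, 12) = -72)
Function('H')(g, E) = Add(-2, Mul(-1, E))
Mul(Function('H')(Function('K')(-2, 4), 15), Mul(-5, 8)) = Mul(Add(-2, Mul(-1, 15)), Mul(-5, 8)) = Mul(Add(-2, -15), -40) = Mul(-17, -40) = 680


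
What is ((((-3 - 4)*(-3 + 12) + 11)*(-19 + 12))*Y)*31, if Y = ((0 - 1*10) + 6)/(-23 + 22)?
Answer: 45136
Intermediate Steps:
Y = 4 (Y = ((0 - 10) + 6)/(-1) = (-10 + 6)*(-1) = -4*(-1) = 4)
((((-3 - 4)*(-3 + 12) + 11)*(-19 + 12))*Y)*31 = ((((-3 - 4)*(-3 + 12) + 11)*(-19 + 12))*4)*31 = (((-7*9 + 11)*(-7))*4)*31 = (((-63 + 11)*(-7))*4)*31 = (-52*(-7)*4)*31 = (364*4)*31 = 1456*31 = 45136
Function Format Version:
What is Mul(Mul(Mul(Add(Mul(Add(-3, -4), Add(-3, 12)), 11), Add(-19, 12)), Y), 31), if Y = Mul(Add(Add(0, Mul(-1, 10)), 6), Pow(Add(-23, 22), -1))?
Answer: 45136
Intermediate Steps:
Y = 4 (Y = Mul(Add(Add(0, -10), 6), Pow(-1, -1)) = Mul(Add(-10, 6), -1) = Mul(-4, -1) = 4)
Mul(Mul(Mul(Add(Mul(Add(-3, -4), Add(-3, 12)), 11), Add(-19, 12)), Y), 31) = Mul(Mul(Mul(Add(Mul(Add(-3, -4), Add(-3, 12)), 11), Add(-19, 12)), 4), 31) = Mul(Mul(Mul(Add(Mul(-7, 9), 11), -7), 4), 31) = Mul(Mul(Mul(Add(-63, 11), -7), 4), 31) = Mul(Mul(Mul(-52, -7), 4), 31) = Mul(Mul(364, 4), 31) = Mul(1456, 31) = 45136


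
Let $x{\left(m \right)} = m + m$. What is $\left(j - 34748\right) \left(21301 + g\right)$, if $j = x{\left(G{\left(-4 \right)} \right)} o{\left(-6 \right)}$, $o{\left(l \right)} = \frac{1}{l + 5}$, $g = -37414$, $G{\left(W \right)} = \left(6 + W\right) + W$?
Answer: $559830072$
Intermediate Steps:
$G{\left(W \right)} = 6 + 2 W$
$o{\left(l \right)} = \frac{1}{5 + l}$
$x{\left(m \right)} = 2 m$
$j = 4$ ($j = \frac{2 \left(6 + 2 \left(-4\right)\right)}{5 - 6} = \frac{2 \left(6 - 8\right)}{-1} = 2 \left(-2\right) \left(-1\right) = \left(-4\right) \left(-1\right) = 4$)
$\left(j - 34748\right) \left(21301 + g\right) = \left(4 - 34748\right) \left(21301 - 37414\right) = \left(-34744\right) \left(-16113\right) = 559830072$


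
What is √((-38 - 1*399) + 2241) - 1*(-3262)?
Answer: 3262 + 2*√451 ≈ 3304.5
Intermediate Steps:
√((-38 - 1*399) + 2241) - 1*(-3262) = √((-38 - 399) + 2241) + 3262 = √(-437 + 2241) + 3262 = √1804 + 3262 = 2*√451 + 3262 = 3262 + 2*√451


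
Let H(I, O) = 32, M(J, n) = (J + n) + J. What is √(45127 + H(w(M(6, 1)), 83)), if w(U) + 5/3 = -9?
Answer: √45159 ≈ 212.51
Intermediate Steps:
M(J, n) = n + 2*J
w(U) = -32/3 (w(U) = -5/3 - 9 = -32/3)
√(45127 + H(w(M(6, 1)), 83)) = √(45127 + 32) = √45159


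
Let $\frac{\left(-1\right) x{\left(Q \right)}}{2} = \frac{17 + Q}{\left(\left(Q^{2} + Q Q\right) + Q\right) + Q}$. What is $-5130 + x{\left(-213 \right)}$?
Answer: $- \frac{57912521}{11289} \approx -5130.0$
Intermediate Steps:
$x{\left(Q \right)} = - \frac{2 \left(17 + Q\right)}{2 Q + 2 Q^{2}}$ ($x{\left(Q \right)} = - 2 \frac{17 + Q}{\left(\left(Q^{2} + Q Q\right) + Q\right) + Q} = - 2 \frac{17 + Q}{\left(\left(Q^{2} + Q^{2}\right) + Q\right) + Q} = - 2 \frac{17 + Q}{\left(2 Q^{2} + Q\right) + Q} = - 2 \frac{17 + Q}{\left(Q + 2 Q^{2}\right) + Q} = - 2 \frac{17 + Q}{2 Q + 2 Q^{2}} = - \frac{2 \left(17 + Q\right)}{2 Q + 2 Q^{2}}$)
$-5130 + x{\left(-213 \right)} = -5130 + \frac{-17 - -213}{\left(-213\right) \left(1 - 213\right)} = -5130 - \frac{-17 + 213}{213 \left(-212\right)} = -5130 - \left(- \frac{1}{45156}\right) 196 = -5130 + \frac{49}{11289} = - \frac{57912521}{11289}$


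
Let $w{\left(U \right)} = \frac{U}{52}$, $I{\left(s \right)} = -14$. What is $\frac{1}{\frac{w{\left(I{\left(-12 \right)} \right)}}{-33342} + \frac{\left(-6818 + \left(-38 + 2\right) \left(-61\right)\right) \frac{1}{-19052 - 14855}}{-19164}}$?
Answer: $\frac{46941750149268}{45148451} \approx 1.0397 \cdot 10^{6}$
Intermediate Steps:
$w{\left(U \right)} = \frac{U}{52}$ ($w{\left(U \right)} = U \frac{1}{52} = \frac{U}{52}$)
$\frac{1}{\frac{w{\left(I{\left(-12 \right)} \right)}}{-33342} + \frac{\left(-6818 + \left(-38 + 2\right) \left(-61\right)\right) \frac{1}{-19052 - 14855}}{-19164}} = \frac{1}{\frac{\frac{1}{52} \left(-14\right)}{-33342} + \frac{\left(-6818 + \left(-38 + 2\right) \left(-61\right)\right) \frac{1}{-19052 - 14855}}{-19164}} = \frac{1}{\left(- \frac{7}{26}\right) \left(- \frac{1}{33342}\right) + \frac{-6818 - -2196}{-33907} \left(- \frac{1}{19164}\right)} = \frac{1}{\frac{7}{866892} + \left(-6818 + 2196\right) \left(- \frac{1}{33907}\right) \left(- \frac{1}{19164}\right)} = \frac{1}{\frac{7}{866892} + \left(-4622\right) \left(- \frac{1}{33907}\right) \left(- \frac{1}{19164}\right)} = \frac{1}{\frac{7}{866892} + \frac{4622}{33907} \left(- \frac{1}{19164}\right)} = \frac{1}{\frac{7}{866892} - \frac{2311}{324896874}} = \frac{1}{\frac{45148451}{46941750149268}} = \frac{46941750149268}{45148451}$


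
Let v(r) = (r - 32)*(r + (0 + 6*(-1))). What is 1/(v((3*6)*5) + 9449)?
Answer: 1/14321 ≈ 6.9828e-5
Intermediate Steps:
v(r) = (-32 + r)*(-6 + r) (v(r) = (-32 + r)*(r + (0 - 6)) = (-32 + r)*(r - 6) = (-32 + r)*(-6 + r))
1/(v((3*6)*5) + 9449) = 1/((192 + ((3*6)*5)² - 38*3*6*5) + 9449) = 1/((192 + (18*5)² - 684*5) + 9449) = 1/((192 + 90² - 38*90) + 9449) = 1/((192 + 8100 - 3420) + 9449) = 1/(4872 + 9449) = 1/14321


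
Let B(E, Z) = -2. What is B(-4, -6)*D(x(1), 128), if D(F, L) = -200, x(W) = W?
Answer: 400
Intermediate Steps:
B(-4, -6)*D(x(1), 128) = -2*(-200) = 400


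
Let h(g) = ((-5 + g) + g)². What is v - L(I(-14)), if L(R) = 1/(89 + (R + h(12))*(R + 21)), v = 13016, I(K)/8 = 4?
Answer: 272268687/20918 ≈ 13016.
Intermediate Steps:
h(g) = (-5 + 2*g)²
I(K) = 32 (I(K) = 8*4 = 32)
L(R) = 1/(89 + (21 + R)*(361 + R)) (L(R) = 1/(89 + (R + (-5 + 2*12)²)*(R + 21)) = 1/(89 + (R + (-5 + 24)²)*(21 + R)) = 1/(89 + (R + 19²)*(21 + R)) = 1/(89 + (R + 361)*(21 + R)) = 1/(89 + (361 + R)*(21 + R)) = 1/(89 + (21 + R)*(361 + R)))
v - L(I(-14)) = 13016 - 1/(7670 + 32² + 382*32) = 13016 - 1/(7670 + 1024 + 12224) = 13016 - 1/20918 = 272268687/20918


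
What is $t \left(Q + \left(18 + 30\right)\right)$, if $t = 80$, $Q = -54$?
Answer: $-480$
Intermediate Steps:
$t \left(Q + \left(18 + 30\right)\right) = 80 \left(-54 + \left(18 + 30\right)\right) = 80 \left(-54 + 48\right) = 80 \left(-6\right) = -480$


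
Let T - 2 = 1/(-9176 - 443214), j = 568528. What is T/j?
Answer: 904779/257196381920 ≈ 3.5179e-6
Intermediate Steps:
T = 904779/452390 (T = 2 + 1/(-9176 - 443214) = 2 + 1/(-452390) = 2 - 1/452390 = 904779/452390 ≈ 2.0000)
T/j = (904779/452390)/568528 = (904779/452390)*(1/568528) = 904779/257196381920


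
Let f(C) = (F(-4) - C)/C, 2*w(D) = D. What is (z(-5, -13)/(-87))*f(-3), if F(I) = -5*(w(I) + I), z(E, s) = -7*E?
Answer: 385/87 ≈ 4.4253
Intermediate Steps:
w(D) = D/2
F(I) = -15*I/2 (F(I) = -5*(I/2 + I) = -15*I/2)
f(C) = (30 - C)/C (f(C) = (-15/2*(-4) - C)/C = (30 - C)/C)
(z(-5, -13)/(-87))*f(-3) = (-7*(-5)/(-87))*((30 - 1*(-3))/(-3)) = (35*(-1/87))*(-(30 + 3)/3) = -(-35)*33/261 = -35/87*(-11) = 385/87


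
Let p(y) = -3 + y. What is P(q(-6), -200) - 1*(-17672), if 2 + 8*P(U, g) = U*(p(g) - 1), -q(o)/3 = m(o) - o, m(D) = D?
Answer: 70687/4 ≈ 17672.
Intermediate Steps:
q(o) = 0 (q(o) = -3*(o - o) = -3*0 = 0)
P(U, g) = -1/4 + U*(-4 + g)/8 (P(U, g) = -1/4 + (U*((-3 + g) - 1))/8 = -1/4 + (U*(-4 + g))/8 = -1/4 + U*(-4 + g)/8)
P(q(-6), -200) - 1*(-17672) = (-1/4 - 1/8*0 + (1/8)*0*(-3 - 200)) - 1*(-17672) = (-1/4 + 0 + (1/8)*0*(-203)) + 17672 = (-1/4 + 0 + 0) + 17672 = -1/4 + 17672 = 70687/4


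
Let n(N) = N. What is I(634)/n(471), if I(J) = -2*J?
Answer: -1268/471 ≈ -2.6921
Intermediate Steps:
I(634)/n(471) = -2*634/471 = -1268*1/471 = -1268/471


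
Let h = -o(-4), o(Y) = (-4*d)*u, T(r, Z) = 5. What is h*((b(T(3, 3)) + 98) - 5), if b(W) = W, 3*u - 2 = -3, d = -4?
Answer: 1568/3 ≈ 522.67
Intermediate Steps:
u = -⅓ (u = ⅔ + (⅓)*(-3) = ⅔ - 1 = -⅓ ≈ -0.33333)
o(Y) = -16/3 (o(Y) = -4*(-4)*(-⅓) = 16*(-⅓) = -16/3)
h = 16/3 (h = -1*(-16/3) = 16/3 ≈ 5.3333)
h*((b(T(3, 3)) + 98) - 5) = 16*((5 + 98) - 5)/3 = 16*(103 - 5)/3 = (16/3)*98 = 1568/3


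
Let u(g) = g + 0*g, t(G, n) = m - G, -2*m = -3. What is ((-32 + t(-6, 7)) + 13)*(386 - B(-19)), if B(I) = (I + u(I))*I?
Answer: 3864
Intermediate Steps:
m = 3/2 (m = -½*(-3) = 3/2 ≈ 1.5000)
t(G, n) = 3/2 - G
u(g) = g (u(g) = g + 0 = g)
B(I) = 2*I² (B(I) = (I + I)*I = (2*I)*I = 2*I²)
((-32 + t(-6, 7)) + 13)*(386 - B(-19)) = ((-32 + (3/2 - 1*(-6))) + 13)*(386 - 2*(-19)²) = ((-32 + (3/2 + 6)) + 13)*(386 - 2*361) = ((-32 + 15/2) + 13)*(386 - 1*722) = (-49/2 + 13)*(386 - 722) = -23/2*(-336) = 3864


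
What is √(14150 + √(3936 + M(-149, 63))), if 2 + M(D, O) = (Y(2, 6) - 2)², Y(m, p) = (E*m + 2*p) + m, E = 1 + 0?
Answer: √(14150 + √4130) ≈ 119.22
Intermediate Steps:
E = 1
Y(m, p) = 2*m + 2*p (Y(m, p) = (1*m + 2*p) + m = (m + 2*p) + m = 2*m + 2*p)
M(D, O) = 194 (M(D, O) = -2 + ((2*2 + 2*6) - 2)² = -2 + ((4 + 12) - 2)² = -2 + (16 - 2)² = -2 + 14² = -2 + 196 = 194)
√(14150 + √(3936 + M(-149, 63))) = √(14150 + √(3936 + 194)) = √(14150 + √4130)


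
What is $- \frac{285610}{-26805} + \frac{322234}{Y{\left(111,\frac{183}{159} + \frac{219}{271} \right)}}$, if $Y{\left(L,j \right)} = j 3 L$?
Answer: $\frac{384049429825}{761095809} \approx 504.6$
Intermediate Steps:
$Y{\left(L,j \right)} = 3 L j$ ($Y{\left(L,j \right)} = 3 j L = 3 L j$)
$- \frac{285610}{-26805} + \frac{322234}{Y{\left(111,\frac{183}{159} + \frac{219}{271} \right)}} = - \frac{285610}{-26805} + \frac{322234}{3 \cdot 111 \left(\frac{183}{159} + \frac{219}{271}\right)} = \left(-285610\right) \left(- \frac{1}{26805}\right) + \frac{322234}{3 \cdot 111 \left(183 \cdot \frac{1}{159} + 219 \cdot \frac{1}{271}\right)} = \frac{57122}{5361} + \frac{322234}{3 \cdot 111 \left(\frac{61}{53} + \frac{219}{271}\right)} = \frac{57122}{5361} + \frac{322234}{3 \cdot 111 \cdot \frac{28138}{14363}} = \frac{57122}{5361} + \frac{322234}{\frac{9369954}{14363}} = \frac{57122}{5361} + 322234 \cdot \frac{14363}{9369954} = \frac{57122}{5361} + \frac{210374861}{425907} = \frac{384049429825}{761095809}$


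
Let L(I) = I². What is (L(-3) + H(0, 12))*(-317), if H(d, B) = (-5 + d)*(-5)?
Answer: -10778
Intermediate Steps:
H(d, B) = 25 - 5*d
(L(-3) + H(0, 12))*(-317) = ((-3)² + (25 - 5*0))*(-317) = (9 + (25 + 0))*(-317) = (9 + 25)*(-317) = 34*(-317) = -10778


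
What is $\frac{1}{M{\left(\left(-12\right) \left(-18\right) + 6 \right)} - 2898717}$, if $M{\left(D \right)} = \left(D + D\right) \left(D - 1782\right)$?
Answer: $- \frac{1}{3591357} \approx -2.7845 \cdot 10^{-7}$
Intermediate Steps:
$M{\left(D \right)} = 2 D \left(-1782 + D\right)$
$\frac{1}{M{\left(\left(-12\right) \left(-18\right) + 6 \right)} - 2898717} = \frac{1}{2 \left(\left(-12\right) \left(-18\right) + 6\right) \left(-1782 + \left(\left(-12\right) \left(-18\right) + 6\right)\right) - 2898717} = \frac{1}{2 \left(216 + 6\right) \left(-1782 + \left(216 + 6\right)\right) - 2898717} = \frac{1}{2 \cdot 222 \left(-1782 + 222\right) - 2898717} = \frac{1}{2 \cdot 222 \left(-1560\right) - 2898717} = \frac{1}{-692640 - 2898717} = \frac{1}{-3591357} = - \frac{1}{3591357}$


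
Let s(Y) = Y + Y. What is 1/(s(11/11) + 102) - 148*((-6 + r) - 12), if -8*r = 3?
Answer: 282829/104 ≈ 2719.5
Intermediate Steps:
r = -3/8 (r = -⅛*3 = -3/8 ≈ -0.37500)
s(Y) = 2*Y
1/(s(11/11) + 102) - 148*((-6 + r) - 12) = 1/(2*(11/11) + 102) - 148*((-6 - 3/8) - 12) = 1/(2*(11*(1/11)) + 102) - 148*(-51/8 - 12) = 1/(2*1 + 102) - 148*(-147/8) = 1/(2 + 102) + 5439/2 = 1/104 + 5439/2 = 282829/104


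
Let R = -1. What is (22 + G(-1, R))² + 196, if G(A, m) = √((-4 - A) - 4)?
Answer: 673 + 44*I*√7 ≈ 673.0 + 116.41*I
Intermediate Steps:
G(A, m) = √(-8 - A)
(22 + G(-1, R))² + 196 = (22 + √(-8 - 1*(-1)))² + 196 = (22 + √(-8 + 1))² + 196 = (22 + √(-7))² + 196 = (22 + I*√7)² + 196 = 196 + (22 + I*√7)²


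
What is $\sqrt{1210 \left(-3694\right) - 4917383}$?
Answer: $i \sqrt{9387123} \approx 3063.8 i$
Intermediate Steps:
$\sqrt{1210 \left(-3694\right) - 4917383} = \sqrt{-4469740 - 4917383} = \sqrt{-9387123} = i \sqrt{9387123}$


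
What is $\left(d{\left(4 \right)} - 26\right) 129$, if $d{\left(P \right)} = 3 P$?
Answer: $-1806$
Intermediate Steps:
$\left(d{\left(4 \right)} - 26\right) 129 = \left(3 \cdot 4 - 26\right) 129 = \left(12 - 26\right) 129 = \left(-14\right) 129 = -1806$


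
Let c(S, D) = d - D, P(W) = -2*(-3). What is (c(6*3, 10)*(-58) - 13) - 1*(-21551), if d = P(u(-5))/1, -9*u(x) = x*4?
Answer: 21770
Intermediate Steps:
u(x) = -4*x/9 (u(x) = -x*4/9 = -4*x/9)
P(W) = 6
d = 6 (d = 6/1 = 6*1 = 6)
c(S, D) = 6 - D
(c(6*3, 10)*(-58) - 13) - 1*(-21551) = ((6 - 1*10)*(-58) - 13) - 1*(-21551) = ((6 - 10)*(-58) - 13) + 21551 = (-4*(-58) - 13) + 21551 = (232 - 13) + 21551 = 219 + 21551 = 21770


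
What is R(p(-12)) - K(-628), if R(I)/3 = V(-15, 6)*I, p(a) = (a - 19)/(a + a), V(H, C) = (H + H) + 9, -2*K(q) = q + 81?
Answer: -2839/8 ≈ -354.88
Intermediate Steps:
K(q) = -81/2 - q/2 (K(q) = -(q + 81)/2 = -(81 + q)/2 = -81/2 - q/2)
V(H, C) = 9 + 2*H (V(H, C) = 2*H + 9 = 9 + 2*H)
p(a) = (-19 + a)/(2*a) (p(a) = (-19 + a)/((2*a)) = (-19 + a)*(1/(2*a)) = (-19 + a)/(2*a))
R(I) = -63*I (R(I) = 3*((9 + 2*(-15))*I) = 3*((9 - 30)*I) = 3*(-21*I) = -63*I)
R(p(-12)) - K(-628) = -63*(-19 - 12)/(2*(-12)) - (-81/2 - ½*(-628)) = -63*(-1)*(-31)/(2*12) - (-81/2 + 314) = -63*31/24 - 1*547/2 = -651/8 - 547/2 = -2839/8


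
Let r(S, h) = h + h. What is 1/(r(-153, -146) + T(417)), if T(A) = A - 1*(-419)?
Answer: 1/544 ≈ 0.0018382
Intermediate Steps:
r(S, h) = 2*h
T(A) = 419 + A (T(A) = A + 419 = 419 + A)
1/(r(-153, -146) + T(417)) = 1/(2*(-146) + (419 + 417)) = 1/(-292 + 836) = 1/544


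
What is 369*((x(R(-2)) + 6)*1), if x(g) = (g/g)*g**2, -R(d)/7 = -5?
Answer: 454239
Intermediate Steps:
R(d) = 35 (R(d) = -7*(-5) = 35)
x(g) = g**2 (x(g) = 1*g**2 = g**2)
369*((x(R(-2)) + 6)*1) = 369*((35**2 + 6)*1) = 369*((1225 + 6)*1) = 369*(1231*1) = 369*1231 = 454239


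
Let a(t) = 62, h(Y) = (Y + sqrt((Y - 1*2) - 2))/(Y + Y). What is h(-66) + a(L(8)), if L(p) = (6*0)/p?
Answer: 125/2 - I*sqrt(70)/132 ≈ 62.5 - 0.063383*I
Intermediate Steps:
L(p) = 0 (L(p) = 0/p = 0)
h(Y) = (Y + sqrt(-4 + Y))/(2*Y) (h(Y) = (Y + sqrt((Y - 2) - 2))/((2*Y)) = (Y + sqrt((-2 + Y) - 2))*(1/(2*Y)) = (Y + sqrt(-4 + Y))*(1/(2*Y)) = (Y + sqrt(-4 + Y))/(2*Y))
h(-66) + a(L(8)) = (1/2)*(-66 + sqrt(-4 - 66))/(-66) + 62 = (1/2)*(-1/66)*(-66 + sqrt(-70)) + 62 = (1/2)*(-1/66)*(-66 + I*sqrt(70)) + 62 = (1/2 - I*sqrt(70)/132) + 62 = 125/2 - I*sqrt(70)/132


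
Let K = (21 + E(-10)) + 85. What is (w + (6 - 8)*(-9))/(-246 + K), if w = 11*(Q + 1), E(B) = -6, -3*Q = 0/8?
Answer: -29/146 ≈ -0.19863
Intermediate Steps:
Q = 0 (Q = -0/8 = -⅓*0 = 0)
K = 100 (K = (21 - 6) + 85 = 15 + 85 = 100)
w = 11 (w = 11*(0 + 1) = 11*1 = 11)
(w + (6 - 8)*(-9))/(-246 + K) = (11 + (6 - 8)*(-9))/(-246 + 100) = (11 - 2*(-9))/(-146) = (11 + 18)*(-1/146) = 29*(-1/146) = -29/146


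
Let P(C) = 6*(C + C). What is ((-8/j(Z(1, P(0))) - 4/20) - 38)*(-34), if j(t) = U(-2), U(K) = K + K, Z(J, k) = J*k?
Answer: 6154/5 ≈ 1230.8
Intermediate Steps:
P(C) = 12*C (P(C) = 6*(2*C) = 12*C)
U(K) = 2*K
j(t) = -4 (j(t) = 2*(-2) = -4)
((-8/j(Z(1, P(0))) - 4/20) - 38)*(-34) = ((-8/(-4) - 4/20) - 38)*(-34) = ((-8*(-¼) - 4*1/20) - 38)*(-34) = ((2 - ⅕) - 38)*(-34) = (9/5 - 38)*(-34) = -181/5*(-34) = 6154/5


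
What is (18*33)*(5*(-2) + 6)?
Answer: -2376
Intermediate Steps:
(18*33)*(5*(-2) + 6) = 594*(-10 + 6) = 594*(-4) = -2376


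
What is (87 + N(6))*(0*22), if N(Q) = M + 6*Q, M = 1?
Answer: 0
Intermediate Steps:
N(Q) = 1 + 6*Q
(87 + N(6))*(0*22) = (87 + (1 + 6*6))*(0*22) = (87 + (1 + 36))*0 = (87 + 37)*0 = 124*0 = 0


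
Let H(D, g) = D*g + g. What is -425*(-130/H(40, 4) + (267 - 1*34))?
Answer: -8092425/82 ≈ -98688.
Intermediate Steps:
H(D, g) = g + D*g
-425*(-130/H(40, 4) + (267 - 1*34)) = -425*(-130*1/(4*(1 + 40)) + (267 - 1*34)) = -425*(-130/(4*41) + (267 - 34)) = -425*(-130/164 + 233) = -425*(-130*1/164 + 233) = -425*(-65/82 + 233) = -425*19041/82 = -8092425/82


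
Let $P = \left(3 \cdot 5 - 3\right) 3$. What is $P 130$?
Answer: $4680$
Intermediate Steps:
$P = 36$ ($P = \left(15 - 3\right) 3 = 12 \cdot 3 = 36$)
$P 130 = 36 \cdot 130 = 4680$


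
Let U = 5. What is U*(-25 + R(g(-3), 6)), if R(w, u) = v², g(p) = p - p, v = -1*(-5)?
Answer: 0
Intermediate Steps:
v = 5
g(p) = 0
R(w, u) = 25 (R(w, u) = 5² = 25)
U*(-25 + R(g(-3), 6)) = 5*(-25 + 25) = 5*0 = 0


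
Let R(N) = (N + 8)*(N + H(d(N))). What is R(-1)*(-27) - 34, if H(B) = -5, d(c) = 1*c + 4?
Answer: 1100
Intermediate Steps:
d(c) = 4 + c (d(c) = c + 4 = 4 + c)
R(N) = (-5 + N)*(8 + N) (R(N) = (N + 8)*(N - 5) = (8 + N)*(-5 + N) = (-5 + N)*(8 + N))
R(-1)*(-27) - 34 = (-40 + (-1)² + 3*(-1))*(-27) - 34 = (-40 + 1 - 3)*(-27) - 34 = -42*(-27) - 34 = 1134 - 34 = 1100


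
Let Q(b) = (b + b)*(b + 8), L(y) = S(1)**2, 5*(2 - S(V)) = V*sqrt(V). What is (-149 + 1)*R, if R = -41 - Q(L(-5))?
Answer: 10529756/625 ≈ 16848.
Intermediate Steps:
S(V) = 2 - V**(3/2)/5 (S(V) = 2 - V*sqrt(V)/5 = 2 - V**(3/2)/5)
L(y) = 81/25 (L(y) = (2 - 1**(3/2)/5)**2 = (2 - 1/5*1)**2 = (2 - 1/5)**2 = (9/5)**2 = 81/25)
Q(b) = 2*b*(8 + b) (Q(b) = (2*b)*(8 + b) = 2*b*(8 + b))
R = -71147/625 (R = -41 - 2*81*(8 + 81/25)/25 = -41 - 2*81*281/(25*25) = -41 - 1*45522/625 = -41 - 45522/625 = -71147/625 ≈ -113.84)
(-149 + 1)*R = (-149 + 1)*(-71147/625) = -148*(-71147/625) = 10529756/625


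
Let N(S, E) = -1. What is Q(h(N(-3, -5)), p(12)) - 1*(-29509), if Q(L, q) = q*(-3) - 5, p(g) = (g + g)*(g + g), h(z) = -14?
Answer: 27776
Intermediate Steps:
p(g) = 4*g**2 (p(g) = (2*g)*(2*g) = 4*g**2)
Q(L, q) = -5 - 3*q (Q(L, q) = -3*q - 5 = -5 - 3*q)
Q(h(N(-3, -5)), p(12)) - 1*(-29509) = (-5 - 12*12**2) - 1*(-29509) = (-5 - 12*144) + 29509 = (-5 - 3*576) + 29509 = (-5 - 1728) + 29509 = -1733 + 29509 = 27776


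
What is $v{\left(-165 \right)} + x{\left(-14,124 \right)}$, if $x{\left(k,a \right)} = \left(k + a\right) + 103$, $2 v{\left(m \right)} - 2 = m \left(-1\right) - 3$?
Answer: $295$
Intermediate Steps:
$v{\left(m \right)} = - \frac{1}{2} - \frac{m}{2}$ ($v{\left(m \right)} = 1 + \frac{m \left(-1\right) - 3}{2} = 1 + \frac{- m - 3}{2} = 1 + \frac{-3 - m}{2} = 1 - \left(\frac{3}{2} + \frac{m}{2}\right) = - \frac{1}{2} - \frac{m}{2}$)
$x{\left(k,a \right)} = 103 + a + k$ ($x{\left(k,a \right)} = \left(a + k\right) + 103 = 103 + a + k$)
$v{\left(-165 \right)} + x{\left(-14,124 \right)} = \left(- \frac{1}{2} - - \frac{165}{2}\right) + \left(103 + 124 - 14\right) = \left(- \frac{1}{2} + \frac{165}{2}\right) + 213 = 82 + 213 = 295$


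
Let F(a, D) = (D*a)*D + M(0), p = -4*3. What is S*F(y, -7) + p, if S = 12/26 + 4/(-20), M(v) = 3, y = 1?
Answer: 8/5 ≈ 1.6000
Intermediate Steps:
p = -12
F(a, D) = 3 + a*D**2 (F(a, D) = (D*a)*D + 3 = a*D**2 + 3 = 3 + a*D**2)
S = 17/65 (S = 12*(1/26) + 4*(-1/20) = 6/13 - 1/5 = 17/65 ≈ 0.26154)
S*F(y, -7) + p = 17*(3 + 1*(-7)**2)/65 - 12 = 17*(3 + 1*49)/65 - 12 = 17*(3 + 49)/65 - 12 = (17/65)*52 - 12 = 68/5 - 12 = 8/5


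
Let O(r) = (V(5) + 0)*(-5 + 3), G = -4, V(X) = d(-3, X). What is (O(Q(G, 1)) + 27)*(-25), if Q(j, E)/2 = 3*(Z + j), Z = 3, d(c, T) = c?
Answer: -825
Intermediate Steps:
V(X) = -3
Q(j, E) = 18 + 6*j (Q(j, E) = 2*(3*(3 + j)) = 2*(9 + 3*j) = 18 + 6*j)
O(r) = 6 (O(r) = (-3 + 0)*(-5 + 3) = -3*(-2) = 6)
(O(Q(G, 1)) + 27)*(-25) = (6 + 27)*(-25) = 33*(-25) = -825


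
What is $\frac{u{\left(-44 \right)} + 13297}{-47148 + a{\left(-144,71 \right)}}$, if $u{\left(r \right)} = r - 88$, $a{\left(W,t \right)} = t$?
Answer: $- \frac{13165}{47077} \approx -0.27965$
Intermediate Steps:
$u{\left(r \right)} = -88 + r$ ($u{\left(r \right)} = r - 88 = -88 + r$)
$\frac{u{\left(-44 \right)} + 13297}{-47148 + a{\left(-144,71 \right)}} = \frac{\left(-88 - 44\right) + 13297}{-47148 + 71} = \frac{-132 + 13297}{-47077} = 13165 \left(- \frac{1}{47077}\right) = - \frac{13165}{47077}$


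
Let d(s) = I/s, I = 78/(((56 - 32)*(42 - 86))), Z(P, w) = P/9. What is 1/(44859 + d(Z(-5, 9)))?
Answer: 880/39476037 ≈ 2.2292e-5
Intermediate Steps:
Z(P, w) = P/9 (Z(P, w) = P*(⅑) = P/9)
I = -13/176 (I = 78/((24*(-44))) = 78/(-1056) = 78*(-1/1056) = -13/176 ≈ -0.073864)
d(s) = -13/(176*s)
1/(44859 + d(Z(-5, 9))) = 1/(44859 - 13/(176*((⅑)*(-5)))) = 1/(44859 - 13/(176*(-5/9))) = 1/(44859 - 13/176*(-9/5)) = 1/(44859 + 117/880) = 1/(39476037/880) = 880/39476037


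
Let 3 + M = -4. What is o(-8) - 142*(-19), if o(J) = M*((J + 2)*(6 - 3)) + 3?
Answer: 2827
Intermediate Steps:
M = -7 (M = -3 - 4 = -7)
o(J) = -39 - 21*J (o(J) = -7*(J + 2)*(6 - 3) + 3 = -7*(2 + J)*3 + 3 = -7*(6 + 3*J) + 3 = (-42 - 21*J) + 3 = -39 - 21*J)
o(-8) - 142*(-19) = (-39 - 21*(-8)) - 142*(-19) = (-39 + 168) + 2698 = 129 + 2698 = 2827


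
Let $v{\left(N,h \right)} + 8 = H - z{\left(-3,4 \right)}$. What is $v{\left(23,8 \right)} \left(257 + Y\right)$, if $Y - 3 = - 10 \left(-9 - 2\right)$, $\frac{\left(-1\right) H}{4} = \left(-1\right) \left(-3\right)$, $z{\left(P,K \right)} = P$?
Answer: $-6290$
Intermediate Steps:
$H = -12$ ($H = - 4 \left(\left(-1\right) \left(-3\right)\right) = \left(-4\right) 3 = -12$)
$v{\left(N,h \right)} = -17$ ($v{\left(N,h \right)} = -8 - 9 = -17$)
$Y = 113$ ($Y = 3 - 10 \left(-9 - 2\right) = 3 - -110 = 3 + 110 = 113$)
$v{\left(23,8 \right)} \left(257 + Y\right) = - 17 \left(257 + 113\right) = \left(-17\right) 370 = -6290$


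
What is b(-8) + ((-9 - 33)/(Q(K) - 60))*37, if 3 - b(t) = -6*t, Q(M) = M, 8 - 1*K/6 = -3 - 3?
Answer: -439/4 ≈ -109.75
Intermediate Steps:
K = 84 (K = 48 - 6*(-3 - 3) = 48 - 6*(-6) = 48 + 36 = 84)
b(t) = 3 + 6*t (b(t) = 3 - (-6)*t = 3 + 6*t)
b(-8) + ((-9 - 33)/(Q(K) - 60))*37 = (3 + 6*(-8)) + ((-9 - 33)/(84 - 60))*37 = (3 - 48) - 42/24*37 = -45 - 42*1/24*37 = -45 - 7/4*37 = -45 - 259/4 = -439/4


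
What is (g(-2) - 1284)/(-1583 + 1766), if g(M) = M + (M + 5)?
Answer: -1283/183 ≈ -7.0109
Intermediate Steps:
g(M) = 5 + 2*M (g(M) = M + (5 + M) = 5 + 2*M)
(g(-2) - 1284)/(-1583 + 1766) = ((5 + 2*(-2)) - 1284)/(-1583 + 1766) = ((5 - 4) - 1284)/183 = (1 - 1284)*(1/183) = -1283*1/183 = -1283/183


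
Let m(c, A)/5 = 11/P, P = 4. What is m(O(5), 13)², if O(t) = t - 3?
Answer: 3025/16 ≈ 189.06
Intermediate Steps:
O(t) = -3 + t
m(c, A) = 55/4 (m(c, A) = 5*(11/4) = 55/4)
m(O(5), 13)² = (55/4)² = 3025/16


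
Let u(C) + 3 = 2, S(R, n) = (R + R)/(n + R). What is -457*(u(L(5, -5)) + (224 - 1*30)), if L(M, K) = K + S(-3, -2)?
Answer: -88201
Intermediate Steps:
S(R, n) = 2*R/(R + n) (S(R, n) = (2*R)/(R + n) = 2*R/(R + n))
L(M, K) = 6/5 + K (L(M, K) = K + 2*(-3)/(-3 - 2) = K + 2*(-3)/(-5) = K + 2*(-3)*(-⅕) = K + 6/5 = 6/5 + K)
u(C) = -1 (u(C) = -3 + 2 = -1)
-457*(u(L(5, -5)) + (224 - 1*30)) = -457*(-1 + (224 - 1*30)) = -457*(-1 + (224 - 30)) = -457*(-1 + 194) = -457*193 = -88201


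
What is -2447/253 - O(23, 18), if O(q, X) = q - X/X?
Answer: -8013/253 ≈ -31.672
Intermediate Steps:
O(q, X) = -1 + q (O(q, X) = q - 1*1 = q - 1 = -1 + q)
-2447/253 - O(23, 18) = -2447/253 - (-1 + 23) = -2447*1/253 - 1*22 = -2447/253 - 22 = -8013/253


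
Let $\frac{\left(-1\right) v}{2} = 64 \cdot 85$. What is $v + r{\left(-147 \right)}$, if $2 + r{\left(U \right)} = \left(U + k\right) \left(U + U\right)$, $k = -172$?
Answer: $82904$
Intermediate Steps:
$v = -10880$ ($v = - 2 \cdot 64 \cdot 85 = \left(-2\right) 5440 = -10880$)
$r{\left(U \right)} = -2 + 2 U \left(-172 + U\right)$ ($r{\left(U \right)} = -2 + \left(U - 172\right) \left(U + U\right) = -2 + \left(-172 + U\right) 2 U = -2 + 2 U \left(-172 + U\right)$)
$v + r{\left(-147 \right)} = -10880 - \left(-50566 - 43218\right) = -10880 + \left(-2 + 50568 + 2 \cdot 21609\right) = -10880 + \left(-2 + 50568 + 43218\right) = -10880 + 93784 = 82904$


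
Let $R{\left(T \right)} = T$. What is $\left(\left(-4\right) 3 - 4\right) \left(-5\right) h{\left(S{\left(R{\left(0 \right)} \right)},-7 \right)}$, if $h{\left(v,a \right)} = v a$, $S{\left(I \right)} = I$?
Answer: $0$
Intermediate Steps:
$h{\left(v,a \right)} = a v$
$\left(\left(-4\right) 3 - 4\right) \left(-5\right) h{\left(S{\left(R{\left(0 \right)} \right)},-7 \right)} = \left(\left(-4\right) 3 - 4\right) \left(-5\right) \left(\left(-7\right) 0\right) = \left(-12 - 4\right) \left(-5\right) 0 = \left(-16\right) \left(-5\right) 0 = 80 \cdot 0 = 0$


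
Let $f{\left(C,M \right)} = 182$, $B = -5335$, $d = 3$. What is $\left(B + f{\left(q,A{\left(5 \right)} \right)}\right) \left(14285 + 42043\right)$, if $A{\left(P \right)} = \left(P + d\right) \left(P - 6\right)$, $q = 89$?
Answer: $-290258184$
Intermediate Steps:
$A{\left(P \right)} = \left(-6 + P\right) \left(3 + P\right)$ ($A{\left(P \right)} = \left(P + 3\right) \left(P - 6\right) = \left(3 + P\right) \left(-6 + P\right) = \left(-6 + P\right) \left(3 + P\right)$)
$\left(B + f{\left(q,A{\left(5 \right)} \right)}\right) \left(14285 + 42043\right) = \left(-5335 + 182\right) \left(14285 + 42043\right) = \left(-5153\right) 56328 = -290258184$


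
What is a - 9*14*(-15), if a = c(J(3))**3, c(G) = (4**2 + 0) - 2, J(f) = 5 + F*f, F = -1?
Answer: 4634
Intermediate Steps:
J(f) = 5 - f
c(G) = 14 (c(G) = (16 + 0) - 2 = 16 - 2 = 14)
a = 2744 (a = 14**3 = 2744)
a - 9*14*(-15) = 2744 - 9*14*(-15) = 2744 - 126*(-15) = 2744 + 1890 = 4634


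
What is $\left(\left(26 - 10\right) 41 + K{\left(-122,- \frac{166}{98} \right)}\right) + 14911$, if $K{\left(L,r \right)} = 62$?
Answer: $15629$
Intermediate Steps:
$\left(\left(26 - 10\right) 41 + K{\left(-122,- \frac{166}{98} \right)}\right) + 14911 = \left(\left(26 - 10\right) 41 + 62\right) + 14911 = \left(16 \cdot 41 + 62\right) + 14911 = \left(656 + 62\right) + 14911 = 718 + 14911 = 15629$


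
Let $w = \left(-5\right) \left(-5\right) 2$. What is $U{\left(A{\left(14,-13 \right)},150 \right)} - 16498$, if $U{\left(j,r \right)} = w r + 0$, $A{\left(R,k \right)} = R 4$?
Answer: $-8998$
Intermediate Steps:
$A{\left(R,k \right)} = 4 R$
$w = 50$ ($w = 25 \cdot 2 = 50$)
$U{\left(j,r \right)} = 50 r$ ($U{\left(j,r \right)} = 50 r + 0 = 50 r$)
$U{\left(A{\left(14,-13 \right)},150 \right)} - 16498 = 50 \cdot 150 - 16498 = 7500 - 16498 = -8998$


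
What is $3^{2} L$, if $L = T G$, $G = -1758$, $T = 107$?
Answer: $-1692954$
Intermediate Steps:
$L = -188106$ ($L = 107 \left(-1758\right) = -188106$)
$3^{2} L = 3^{2} \left(-188106\right) = 9 \left(-188106\right) = -1692954$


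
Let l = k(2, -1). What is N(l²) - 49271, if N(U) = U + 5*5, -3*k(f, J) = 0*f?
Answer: -49246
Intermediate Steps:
k(f, J) = 0 (k(f, J) = -0*f = -⅓*0 = 0)
l = 0
N(U) = 25 + U (N(U) = U + 25 = 25 + U)
N(l²) - 49271 = (25 + 0²) - 49271 = (25 + 0) - 49271 = 25 - 49271 = -49246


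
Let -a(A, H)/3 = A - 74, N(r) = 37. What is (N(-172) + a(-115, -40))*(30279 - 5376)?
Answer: 15041412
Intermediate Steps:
a(A, H) = 222 - 3*A (a(A, H) = -3*(A - 74) = -3*(-74 + A) = 222 - 3*A)
(N(-172) + a(-115, -40))*(30279 - 5376) = (37 + (222 - 3*(-115)))*(30279 - 5376) = (37 + (222 + 345))*24903 = (37 + 567)*24903 = 604*24903 = 15041412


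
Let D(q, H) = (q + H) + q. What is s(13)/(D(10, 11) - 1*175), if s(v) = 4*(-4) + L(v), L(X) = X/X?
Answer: 5/48 ≈ 0.10417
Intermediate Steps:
L(X) = 1
D(q, H) = H + 2*q (D(q, H) = (H + q) + q = H + 2*q)
s(v) = -15 (s(v) = 4*(-4) + 1 = -16 + 1 = -15)
s(13)/(D(10, 11) - 1*175) = -15/((11 + 2*10) - 1*175) = -15/((11 + 20) - 175) = -15/(31 - 175) = -15/(-144) = -15*(-1/144) = 5/48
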